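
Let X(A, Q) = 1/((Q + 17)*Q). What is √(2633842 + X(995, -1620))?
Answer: √54820347273009815/144270 ≈ 1622.9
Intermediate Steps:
X(A, Q) = 1/(Q*(17 + Q)) (X(A, Q) = 1/((17 + Q)*Q) = 1/(Q*(17 + Q)))
√(2633842 + X(995, -1620)) = √(2633842 + 1/((-1620)*(17 - 1620))) = √(2633842 - 1/1620/(-1603)) = √(2633842 - 1/1620*(-1/1603)) = √(2633842 + 1/2596860) = √(6839718936121/2596860) = √54820347273009815/144270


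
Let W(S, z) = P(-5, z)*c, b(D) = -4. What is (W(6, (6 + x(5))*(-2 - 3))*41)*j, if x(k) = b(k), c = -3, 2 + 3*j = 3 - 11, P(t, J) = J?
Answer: -4100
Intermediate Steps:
j = -10/3 (j = -2/3 + (3 - 11)/3 = -2/3 + (1/3)*(-8) = -2/3 - 8/3 = -10/3 ≈ -3.3333)
x(k) = -4
W(S, z) = -3*z (W(S, z) = z*(-3) = -3*z)
(W(6, (6 + x(5))*(-2 - 3))*41)*j = (-3*(6 - 4)*(-2 - 3)*41)*(-10/3) = (-6*(-5)*41)*(-10/3) = (-3*(-10)*41)*(-10/3) = (30*41)*(-10/3) = 1230*(-10/3) = -4100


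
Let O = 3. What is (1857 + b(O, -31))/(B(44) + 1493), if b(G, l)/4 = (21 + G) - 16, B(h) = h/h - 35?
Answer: 1889/1459 ≈ 1.2947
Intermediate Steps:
B(h) = -34 (B(h) = 1 - 35 = -34)
b(G, l) = 20 + 4*G (b(G, l) = 4*((21 + G) - 16) = 4*(5 + G) = 20 + 4*G)
(1857 + b(O, -31))/(B(44) + 1493) = (1857 + (20 + 4*3))/(-34 + 1493) = (1857 + (20 + 12))/1459 = (1857 + 32)*(1/1459) = 1889*(1/1459) = 1889/1459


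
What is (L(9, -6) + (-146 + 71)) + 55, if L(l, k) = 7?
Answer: -13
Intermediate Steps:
(L(9, -6) + (-146 + 71)) + 55 = (7 + (-146 + 71)) + 55 = (7 - 75) + 55 = -68 + 55 = -13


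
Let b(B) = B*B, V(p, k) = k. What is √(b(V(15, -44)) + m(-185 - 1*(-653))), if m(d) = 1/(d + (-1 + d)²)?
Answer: 113*√7242323309/218557 ≈ 44.000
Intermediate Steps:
b(B) = B²
√(b(V(15, -44)) + m(-185 - 1*(-653))) = √((-44)² + 1/((-185 - 1*(-653)) + (-1 + (-185 - 1*(-653)))²)) = √(1936 + 1/((-185 + 653) + (-1 + (-185 + 653))²)) = √(1936 + 1/(468 + (-1 + 468)²)) = √(1936 + 1/(468 + 467²)) = √(1936 + 1/(468 + 218089)) = √(1936 + 1/218557) = √(423126353/218557) = 113*√7242323309/218557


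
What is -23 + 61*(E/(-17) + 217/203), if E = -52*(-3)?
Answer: -255156/493 ≈ -517.56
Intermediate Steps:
E = 156
-23 + 61*(E/(-17) + 217/203) = -23 + 61*(156/(-17) + 217/203) = -23 + 61*(156*(-1/17) + 217*(1/203)) = -23 + 61*(-156/17 + 31/29) = -23 + 61*(-3997/493) = -23 - 243817/493 = -255156/493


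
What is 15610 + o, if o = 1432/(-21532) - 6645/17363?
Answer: 1458947116701/93465029 ≈ 15610.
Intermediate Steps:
o = -41985989/93465029 (o = 1432*(-1/21532) - 6645*1/17363 = -358/5383 - 6645/17363 = -41985989/93465029 ≈ -0.44922)
15610 + o = 15610 - 41985989/93465029 = 1458947116701/93465029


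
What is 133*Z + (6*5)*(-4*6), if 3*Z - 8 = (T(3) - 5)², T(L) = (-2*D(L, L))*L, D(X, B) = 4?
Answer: 36919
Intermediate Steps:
T(L) = -8*L (T(L) = (-2*4)*L = -8*L)
Z = 283 (Z = 8/3 + (-8*3 - 5)²/3 = 8/3 + (-24 - 5)²/3 = 8/3 + (⅓)*(-29)² = 8/3 + (⅓)*841 = 8/3 + 841/3 = 283)
133*Z + (6*5)*(-4*6) = 133*283 + (6*5)*(-4*6) = 37639 + 30*(-24) = 37639 - 720 = 36919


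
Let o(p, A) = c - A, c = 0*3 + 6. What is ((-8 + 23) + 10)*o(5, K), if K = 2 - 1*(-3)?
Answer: 25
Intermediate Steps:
K = 5 (K = 2 + 3 = 5)
c = 6 (c = 0 + 6 = 6)
o(p, A) = 6 - A
((-8 + 23) + 10)*o(5, K) = ((-8 + 23) + 10)*(6 - 1*5) = (15 + 10)*(6 - 5) = 25*1 = 25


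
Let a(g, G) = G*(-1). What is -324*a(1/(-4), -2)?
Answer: -648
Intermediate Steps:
a(g, G) = -G
-324*a(1/(-4), -2) = -(-324)*(-2) = -324*2 = -648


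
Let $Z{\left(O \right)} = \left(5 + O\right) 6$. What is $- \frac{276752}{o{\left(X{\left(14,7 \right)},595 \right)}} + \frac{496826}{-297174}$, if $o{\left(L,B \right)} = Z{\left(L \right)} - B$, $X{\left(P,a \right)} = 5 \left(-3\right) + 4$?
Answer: $\frac{40965000821}{93758397} \approx 436.92$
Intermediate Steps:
$X{\left(P,a \right)} = -11$ ($X{\left(P,a \right)} = -15 + 4 = -11$)
$Z{\left(O \right)} = 30 + 6 O$
$o{\left(L,B \right)} = 30 - B + 6 L$ ($o{\left(L,B \right)} = \left(30 + 6 L\right) - B = 30 - B + 6 L$)
$- \frac{276752}{o{\left(X{\left(14,7 \right)},595 \right)}} + \frac{496826}{-297174} = - \frac{276752}{30 - 595 + 6 \left(-11\right)} + \frac{496826}{-297174} = - \frac{276752}{30 - 595 - 66} + 496826 \left(- \frac{1}{297174}\right) = - \frac{276752}{-631} - \frac{248413}{148587} = \left(-276752\right) \left(- \frac{1}{631}\right) - \frac{248413}{148587} = \frac{276752}{631} - \frac{248413}{148587} = \frac{40965000821}{93758397}$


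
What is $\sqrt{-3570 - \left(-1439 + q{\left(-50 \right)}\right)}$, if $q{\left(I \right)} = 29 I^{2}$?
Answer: $i \sqrt{74631} \approx 273.19 i$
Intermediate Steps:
$\sqrt{-3570 - \left(-1439 + q{\left(-50 \right)}\right)} = \sqrt{-3570 + \left(1439 - 29 \left(-50\right)^{2}\right)} = \sqrt{-3570 + \left(1439 - 29 \cdot 2500\right)} = \sqrt{-3570 + \left(1439 - 72500\right)} = \sqrt{-3570 - 71061} = \sqrt{-74631} = i \sqrt{74631}$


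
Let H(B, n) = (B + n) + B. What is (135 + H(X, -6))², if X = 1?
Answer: 17161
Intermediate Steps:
H(B, n) = n + 2*B
(135 + H(X, -6))² = (135 + (-6 + 2*1))² = (135 + (-6 + 2))² = (135 - 4)² = 131² = 17161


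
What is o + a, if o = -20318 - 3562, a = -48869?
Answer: -72749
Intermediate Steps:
o = -23880
o + a = -23880 - 48869 = -72749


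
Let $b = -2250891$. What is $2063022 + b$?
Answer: $-187869$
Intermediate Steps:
$2063022 + b = 2063022 - 2250891 = -187869$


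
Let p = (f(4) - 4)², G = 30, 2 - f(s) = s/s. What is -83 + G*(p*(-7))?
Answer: -1973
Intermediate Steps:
f(s) = 1 (f(s) = 2 - s/s = 2 - 1*1 = 2 - 1 = 1)
p = 9 (p = (1 - 4)² = (-3)² = 9)
-83 + G*(p*(-7)) = -83 + 30*(9*(-7)) = -83 + 30*(-63) = -83 - 1890 = -1973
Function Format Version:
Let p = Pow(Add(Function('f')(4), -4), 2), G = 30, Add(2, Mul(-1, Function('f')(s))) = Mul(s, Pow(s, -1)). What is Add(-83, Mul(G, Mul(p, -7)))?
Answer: -1973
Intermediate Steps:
Function('f')(s) = 1 (Function('f')(s) = Add(2, Mul(-1, Mul(s, Pow(s, -1)))) = Add(2, Mul(-1, 1)) = Add(2, -1) = 1)
p = 9 (p = Pow(Add(1, -4), 2) = Pow(-3, 2) = 9)
Add(-83, Mul(G, Mul(p, -7))) = Add(-83, Mul(30, Mul(9, -7))) = Add(-83, Mul(30, -63)) = Add(-83, -1890) = -1973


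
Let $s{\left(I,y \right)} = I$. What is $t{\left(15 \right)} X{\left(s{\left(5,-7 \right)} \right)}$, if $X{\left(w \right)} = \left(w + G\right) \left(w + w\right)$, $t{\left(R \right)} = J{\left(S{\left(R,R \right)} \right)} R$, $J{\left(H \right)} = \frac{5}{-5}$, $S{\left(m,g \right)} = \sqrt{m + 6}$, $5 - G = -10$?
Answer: $-3000$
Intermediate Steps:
$G = 15$ ($G = 5 - -10 = 5 + 10 = 15$)
$S{\left(m,g \right)} = \sqrt{6 + m}$
$J{\left(H \right)} = -1$ ($J{\left(H \right)} = 5 \left(- \frac{1}{5}\right) = -1$)
$t{\left(R \right)} = - R$
$X{\left(w \right)} = 2 w \left(15 + w\right)$ ($X{\left(w \right)} = \left(w + 15\right) \left(w + w\right) = \left(15 + w\right) 2 w = 2 w \left(15 + w\right)$)
$t{\left(15 \right)} X{\left(s{\left(5,-7 \right)} \right)} = \left(-1\right) 15 \cdot 2 \cdot 5 \left(15 + 5\right) = - 15 \cdot 2 \cdot 5 \cdot 20 = \left(-15\right) 200 = -3000$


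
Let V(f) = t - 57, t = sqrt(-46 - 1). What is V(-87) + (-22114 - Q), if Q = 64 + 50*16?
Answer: -23035 + I*sqrt(47) ≈ -23035.0 + 6.8557*I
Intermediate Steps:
Q = 864 (Q = 64 + 800 = 864)
t = I*sqrt(47) (t = sqrt(-47) = I*sqrt(47) ≈ 6.8557*I)
V(f) = -57 + I*sqrt(47) (V(f) = I*sqrt(47) - 57 = -57 + I*sqrt(47))
V(-87) + (-22114 - Q) = (-57 + I*sqrt(47)) + (-22114 - 1*864) = (-57 + I*sqrt(47)) + (-22114 - 864) = (-57 + I*sqrt(47)) - 22978 = -23035 + I*sqrt(47)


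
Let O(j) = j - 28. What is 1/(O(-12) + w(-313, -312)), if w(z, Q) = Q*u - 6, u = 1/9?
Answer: -3/242 ≈ -0.012397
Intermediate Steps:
u = ⅑ ≈ 0.11111
O(j) = -28 + j
w(z, Q) = -6 + Q/9 (w(z, Q) = Q*(⅑) - 6 = Q/9 - 6 = -6 + Q/9)
1/(O(-12) + w(-313, -312)) = 1/((-28 - 12) + (-6 + (⅑)*(-312))) = 1/(-40 + (-6 - 104/3)) = 1/(-40 - 122/3) = 1/(-242/3) = -3/242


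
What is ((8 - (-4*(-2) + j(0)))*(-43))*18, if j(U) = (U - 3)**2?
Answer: 6966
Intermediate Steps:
j(U) = (-3 + U)**2
((8 - (-4*(-2) + j(0)))*(-43))*18 = ((8 - (-4*(-2) + (-3 + 0)**2))*(-43))*18 = ((8 - (8 + (-3)**2))*(-43))*18 = ((8 - (8 + 9))*(-43))*18 = ((8 - 1*17)*(-43))*18 = ((8 - 17)*(-43))*18 = -9*(-43)*18 = 387*18 = 6966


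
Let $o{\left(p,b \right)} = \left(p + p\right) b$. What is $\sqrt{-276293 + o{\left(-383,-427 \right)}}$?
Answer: $\sqrt{50789} \approx 225.36$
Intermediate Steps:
$o{\left(p,b \right)} = 2 b p$ ($o{\left(p,b \right)} = 2 p b = 2 b p$)
$\sqrt{-276293 + o{\left(-383,-427 \right)}} = \sqrt{-276293 + 2 \left(-427\right) \left(-383\right)} = \sqrt{-276293 + 327082} = \sqrt{50789}$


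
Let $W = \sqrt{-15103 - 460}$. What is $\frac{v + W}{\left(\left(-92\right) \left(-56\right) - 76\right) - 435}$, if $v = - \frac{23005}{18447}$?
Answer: $- \frac{535}{1990989} + \frac{i \sqrt{15563}}{4641} \approx -0.00026871 + 0.02688 i$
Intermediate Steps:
$W = i \sqrt{15563}$ ($W = \sqrt{-15563} = i \sqrt{15563} \approx 124.75 i$)
$v = - \frac{535}{429}$ ($v = \left(-23005\right) \frac{1}{18447} = - \frac{535}{429} \approx -1.2471$)
$\frac{v + W}{\left(\left(-92\right) \left(-56\right) - 76\right) - 435} = \frac{- \frac{535}{429} + i \sqrt{15563}}{\left(\left(-92\right) \left(-56\right) - 76\right) - 435} = \frac{- \frac{535}{429} + i \sqrt{15563}}{\left(5152 - 76\right) - 435} = \frac{- \frac{535}{429} + i \sqrt{15563}}{5076 - 435} = \frac{- \frac{535}{429} + i \sqrt{15563}}{4641} = \left(- \frac{535}{429} + i \sqrt{15563}\right) \frac{1}{4641} = - \frac{535}{1990989} + \frac{i \sqrt{15563}}{4641}$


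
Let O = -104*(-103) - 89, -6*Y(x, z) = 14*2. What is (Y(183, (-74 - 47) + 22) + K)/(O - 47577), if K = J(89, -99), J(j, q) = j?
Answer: -253/110862 ≈ -0.0022821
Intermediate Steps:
Y(x, z) = -14/3 (Y(x, z) = -7*2/3 = -⅙*28 = -14/3)
K = 89
O = 10623 (O = 10712 - 89 = 10623)
(Y(183, (-74 - 47) + 22) + K)/(O - 47577) = (-14/3 + 89)/(10623 - 47577) = (253/3)/(-36954) = (253/3)*(-1/36954) = -253/110862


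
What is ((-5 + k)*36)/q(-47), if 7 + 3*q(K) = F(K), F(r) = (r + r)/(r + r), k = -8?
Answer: 234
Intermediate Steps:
F(r) = 1 (F(r) = (2*r)/((2*r)) = (2*r)*(1/(2*r)) = 1)
q(K) = -2 (q(K) = -7/3 + (1/3)*1 = -7/3 + 1/3 = -2)
((-5 + k)*36)/q(-47) = ((-5 - 8)*36)/(-2) = -13*36*(-1/2) = -468*(-1/2) = 234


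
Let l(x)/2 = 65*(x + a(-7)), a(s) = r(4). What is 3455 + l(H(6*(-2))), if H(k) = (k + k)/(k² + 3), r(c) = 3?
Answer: 187365/49 ≈ 3823.8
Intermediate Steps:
a(s) = 3
H(k) = 2*k/(3 + k²) (H(k) = (2*k)/(3 + k²) = 2*k/(3 + k²))
l(x) = 390 + 130*x (l(x) = 2*(65*(x + 3)) = 2*(65*(3 + x)) = 2*(195 + 65*x) = 390 + 130*x)
3455 + l(H(6*(-2))) = 3455 + (390 + 130*(2*(6*(-2))/(3 + (6*(-2))²))) = 3455 + (390 + 130*(2*(-12)/(3 + (-12)²))) = 3455 + (390 + 130*(2*(-12)/(3 + 144))) = 3455 + (390 + 130*(2*(-12)/147)) = 3455 + (390 + 130*(2*(-12)*(1/147))) = 3455 + (390 + 130*(-8/49)) = 3455 + (390 - 1040/49) = 3455 + 18070/49 = 187365/49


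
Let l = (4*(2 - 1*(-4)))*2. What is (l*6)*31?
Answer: 8928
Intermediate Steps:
l = 48 (l = (4*(2 + 4))*2 = (4*6)*2 = 24*2 = 48)
(l*6)*31 = (48*6)*31 = 288*31 = 8928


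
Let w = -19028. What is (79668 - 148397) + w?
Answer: -87757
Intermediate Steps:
(79668 - 148397) + w = (79668 - 148397) - 19028 = -68729 - 19028 = -87757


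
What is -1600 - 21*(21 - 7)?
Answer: -1894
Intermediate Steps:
-1600 - 21*(21 - 7) = -1600 - 21*14 = -1600 - 1*294 = -1600 - 294 = -1894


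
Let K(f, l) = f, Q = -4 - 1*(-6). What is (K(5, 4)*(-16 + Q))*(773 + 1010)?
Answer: -124810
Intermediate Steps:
Q = 2 (Q = -4 + 6 = 2)
(K(5, 4)*(-16 + Q))*(773 + 1010) = (5*(-16 + 2))*(773 + 1010) = (5*(-14))*1783 = -70*1783 = -124810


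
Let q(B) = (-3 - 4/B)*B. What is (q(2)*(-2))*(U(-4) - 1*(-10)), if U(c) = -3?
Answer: 140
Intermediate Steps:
q(B) = B*(-3 - 4/B)
(q(2)*(-2))*(U(-4) - 1*(-10)) = ((-4 - 3*2)*(-2))*(-3 - 1*(-10)) = ((-4 - 6)*(-2))*(-3 + 10) = -10*(-2)*7 = 20*7 = 140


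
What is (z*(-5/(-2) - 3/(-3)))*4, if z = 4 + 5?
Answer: 126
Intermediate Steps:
z = 9
(z*(-5/(-2) - 3/(-3)))*4 = (9*(-5/(-2) - 3/(-3)))*4 = (9*(-5*(-½) - 3*(-⅓)))*4 = (9*(5/2 + 1))*4 = (9*(7/2))*4 = (63/2)*4 = 126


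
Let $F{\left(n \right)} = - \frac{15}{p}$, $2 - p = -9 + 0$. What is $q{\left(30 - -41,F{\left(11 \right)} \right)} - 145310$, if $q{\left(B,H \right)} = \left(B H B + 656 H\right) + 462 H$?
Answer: $- \frac{1690795}{11} \approx -1.5371 \cdot 10^{5}$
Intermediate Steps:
$p = 11$ ($p = 2 - \left(-9 + 0\right) = 2 - -9 = 2 + 9 = 11$)
$F{\left(n \right)} = - \frac{15}{11}$
$q{\left(B,H \right)} = 1118 H + H B^{2}$ ($q{\left(B,H \right)} = \left(H B^{2} + 656 H\right) + 462 H = \left(656 H + H B^{2}\right) + 462 H = 1118 H + H B^{2}$)
$q{\left(30 - -41,F{\left(11 \right)} \right)} - 145310 = - \frac{15 \left(1118 + \left(30 - -41\right)^{2}\right)}{11} - 145310 = - \frac{15 \left(1118 + \left(30 + 41\right)^{2}\right)}{11} - 145310 = - \frac{15 \left(1118 + 71^{2}\right)}{11} - 145310 = - \frac{15 \left(1118 + 5041\right)}{11} - 145310 = \left(- \frac{15}{11}\right) 6159 - 145310 = - \frac{92385}{11} - 145310 = - \frac{1690795}{11}$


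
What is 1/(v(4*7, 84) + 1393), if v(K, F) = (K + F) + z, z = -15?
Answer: 1/1490 ≈ 0.00067114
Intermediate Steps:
v(K, F) = -15 + F + K (v(K, F) = (K + F) - 15 = (F + K) - 15 = -15 + F + K)
1/(v(4*7, 84) + 1393) = 1/((-15 + 84 + 4*7) + 1393) = 1/((-15 + 84 + 28) + 1393) = 1/(97 + 1393) = 1/1490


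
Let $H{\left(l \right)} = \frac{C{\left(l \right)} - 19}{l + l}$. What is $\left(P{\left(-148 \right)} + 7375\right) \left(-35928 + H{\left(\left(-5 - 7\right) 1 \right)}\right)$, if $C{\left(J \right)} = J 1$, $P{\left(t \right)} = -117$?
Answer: $- \frac{3129072589}{12} \approx -2.6076 \cdot 10^{8}$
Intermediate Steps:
$C{\left(J \right)} = J$
$H{\left(l \right)} = \frac{-19 + l}{2 l}$ ($H{\left(l \right)} = \frac{l - 19}{l + l} = \frac{-19 + l}{2 l}$)
$\left(P{\left(-148 \right)} + 7375\right) \left(-35928 + H{\left(\left(-5 - 7\right) 1 \right)}\right) = \left(-117 + 7375\right) \left(-35928 + \frac{-19 + \left(-5 - 7\right) 1}{2 \left(-5 - 7\right) 1}\right) = 7258 \left(-35928 + \frac{-19 - 12}{2 \left(\left(-12\right) 1\right)}\right) = 7258 \left(-35928 + \frac{-19 - 12}{2 \left(-12\right)}\right) = 7258 \left(-35928 + \frac{1}{2} \left(- \frac{1}{12}\right) \left(-31\right)\right) = 7258 \left(-35928 + \frac{31}{24}\right) = 7258 \left(- \frac{862241}{24}\right) = - \frac{3129072589}{12}$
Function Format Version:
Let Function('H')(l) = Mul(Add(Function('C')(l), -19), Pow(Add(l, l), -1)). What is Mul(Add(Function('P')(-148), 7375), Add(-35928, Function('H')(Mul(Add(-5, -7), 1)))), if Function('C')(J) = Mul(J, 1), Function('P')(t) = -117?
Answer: Rational(-3129072589, 12) ≈ -2.6076e+8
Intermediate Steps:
Function('C')(J) = J
Function('H')(l) = Mul(Rational(1, 2), Pow(l, -1), Add(-19, l)) (Function('H')(l) = Mul(Add(l, -19), Pow(Add(l, l), -1)) = Mul(Add(-19, l), Pow(Mul(2, l), -1)) = Mul(Add(-19, l), Mul(Rational(1, 2), Pow(l, -1))) = Mul(Rational(1, 2), Pow(l, -1), Add(-19, l)))
Mul(Add(Function('P')(-148), 7375), Add(-35928, Function('H')(Mul(Add(-5, -7), 1)))) = Mul(Add(-117, 7375), Add(-35928, Mul(Rational(1, 2), Pow(Mul(Add(-5, -7), 1), -1), Add(-19, Mul(Add(-5, -7), 1))))) = Mul(7258, Add(-35928, Mul(Rational(1, 2), Pow(Mul(-12, 1), -1), Add(-19, Mul(-12, 1))))) = Mul(7258, Add(-35928, Mul(Rational(1, 2), Pow(-12, -1), Add(-19, -12)))) = Mul(7258, Add(-35928, Mul(Rational(1, 2), Rational(-1, 12), -31))) = Mul(7258, Add(-35928, Rational(31, 24))) = Mul(7258, Rational(-862241, 24)) = Rational(-3129072589, 12)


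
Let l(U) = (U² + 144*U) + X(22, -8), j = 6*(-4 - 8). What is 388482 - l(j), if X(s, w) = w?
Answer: 393674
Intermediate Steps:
j = -72 (j = 6*(-12) = -72)
l(U) = -8 + U² + 144*U (l(U) = (U² + 144*U) - 8 = -8 + U² + 144*U)
388482 - l(j) = 388482 - (-8 + (-72)² + 144*(-72)) = 388482 - (-8 + 5184 - 10368) = 388482 - 1*(-5192) = 388482 + 5192 = 393674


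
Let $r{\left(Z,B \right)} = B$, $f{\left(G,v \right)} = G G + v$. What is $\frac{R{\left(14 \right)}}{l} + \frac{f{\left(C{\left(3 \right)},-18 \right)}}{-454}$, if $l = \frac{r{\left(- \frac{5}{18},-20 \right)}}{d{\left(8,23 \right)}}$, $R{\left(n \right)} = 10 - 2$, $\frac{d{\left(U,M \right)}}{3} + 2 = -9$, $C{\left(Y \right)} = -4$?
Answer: $\frac{14987}{1135} \approx 13.204$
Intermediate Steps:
$d{\left(U,M \right)} = -33$ ($d{\left(U,M \right)} = -6 + 3 \left(-9\right) = -6 - 27 = -33$)
$f{\left(G,v \right)} = v + G^{2}$ ($f{\left(G,v \right)} = G^{2} + v = v + G^{2}$)
$R{\left(n \right)} = 8$
$l = \frac{20}{33}$ ($l = - \frac{20}{-33} = \left(-20\right) \left(- \frac{1}{33}\right) = \frac{20}{33} \approx 0.60606$)
$\frac{R{\left(14 \right)}}{l} + \frac{f{\left(C{\left(3 \right)},-18 \right)}}{-454} = \frac{8}{\frac{20}{33}} + \frac{-18 + \left(-4\right)^{2}}{-454} = 8 \cdot \frac{33}{20} + \left(-18 + 16\right) \left(- \frac{1}{454}\right) = \frac{66}{5} - - \frac{1}{227} = \frac{66}{5} + \frac{1}{227} = \frac{14987}{1135}$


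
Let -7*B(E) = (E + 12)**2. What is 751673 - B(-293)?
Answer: 5340672/7 ≈ 7.6295e+5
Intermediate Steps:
B(E) = -(12 + E)**2/7 (B(E) = -(E + 12)**2/7 = -(12 + E)**2/7)
751673 - B(-293) = 751673 - (-1)*(12 - 293)**2/7 = 751673 - (-1)*(-281)**2/7 = 751673 - (-1)*78961/7 = 751673 - 1*(-78961/7) = 751673 + 78961/7 = 5340672/7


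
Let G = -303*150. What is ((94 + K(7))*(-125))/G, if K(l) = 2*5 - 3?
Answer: 5/18 ≈ 0.27778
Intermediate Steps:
K(l) = 7 (K(l) = 10 - 3 = 7)
G = -45450
((94 + K(7))*(-125))/G = ((94 + 7)*(-125))/(-45450) = (101*(-125))*(-1/45450) = -12625*(-1/45450) = 5/18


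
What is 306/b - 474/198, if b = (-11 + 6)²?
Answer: 8123/825 ≈ 9.8461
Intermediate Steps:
b = 25 (b = (-5)² = 25)
306/b - 474/198 = 306/25 - 474/198 = 306*(1/25) - 474*1/198 = 306/25 - 79/33 = 8123/825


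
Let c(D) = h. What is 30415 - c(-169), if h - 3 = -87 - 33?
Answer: 30532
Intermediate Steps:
h = -117 (h = 3 + (-87 - 33) = 3 - 120 = -117)
c(D) = -117
30415 - c(-169) = 30415 - 1*(-117) = 30415 + 117 = 30532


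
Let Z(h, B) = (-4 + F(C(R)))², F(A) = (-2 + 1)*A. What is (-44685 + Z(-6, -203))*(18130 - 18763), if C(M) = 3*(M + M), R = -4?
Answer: 28032405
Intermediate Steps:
C(M) = 6*M (C(M) = 3*(2*M) = 6*M)
F(A) = -A
Z(h, B) = 400 (Z(h, B) = (-4 - 6*(-4))² = (-4 - 1*(-24))² = (-4 + 24)² = 20² = 400)
(-44685 + Z(-6, -203))*(18130 - 18763) = (-44685 + 400)*(18130 - 18763) = -44285*(-633) = 28032405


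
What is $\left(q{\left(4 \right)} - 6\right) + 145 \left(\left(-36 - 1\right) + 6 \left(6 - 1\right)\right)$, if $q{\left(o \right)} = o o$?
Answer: $-1005$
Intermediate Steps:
$q{\left(o \right)} = o^{2}$
$\left(q{\left(4 \right)} - 6\right) + 145 \left(\left(-36 - 1\right) + 6 \left(6 - 1\right)\right) = \left(4^{2} - 6\right) + 145 \left(\left(-36 - 1\right) + 6 \left(6 - 1\right)\right) = \left(16 - 6\right) + 145 \left(\left(-36 - 1\right) + 6 \cdot 5\right) = 10 + 145 \left(-37 + 30\right) = 10 + 145 \left(-7\right) = 10 - 1015 = -1005$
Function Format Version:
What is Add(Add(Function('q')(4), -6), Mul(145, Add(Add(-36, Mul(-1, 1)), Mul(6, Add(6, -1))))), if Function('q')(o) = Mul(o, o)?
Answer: -1005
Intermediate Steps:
Function('q')(o) = Pow(o, 2)
Add(Add(Function('q')(4), -6), Mul(145, Add(Add(-36, Mul(-1, 1)), Mul(6, Add(6, -1))))) = Add(Add(Pow(4, 2), -6), Mul(145, Add(Add(-36, Mul(-1, 1)), Mul(6, Add(6, -1))))) = Add(Add(16, -6), Mul(145, Add(Add(-36, -1), Mul(6, 5)))) = Add(10, Mul(145, Add(-37, 30))) = Add(10, Mul(145, -7)) = Add(10, -1015) = -1005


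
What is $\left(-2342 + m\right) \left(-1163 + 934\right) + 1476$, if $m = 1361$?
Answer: $226125$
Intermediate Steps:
$\left(-2342 + m\right) \left(-1163 + 934\right) + 1476 = \left(-2342 + 1361\right) \left(-1163 + 934\right) + 1476 = \left(-981\right) \left(-229\right) + 1476 = 224649 + 1476 = 226125$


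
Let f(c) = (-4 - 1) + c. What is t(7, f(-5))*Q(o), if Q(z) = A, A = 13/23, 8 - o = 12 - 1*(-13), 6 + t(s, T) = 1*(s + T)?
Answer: -117/23 ≈ -5.0870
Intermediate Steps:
f(c) = -5 + c
t(s, T) = -6 + T + s (t(s, T) = -6 + 1*(s + T) = -6 + 1*(T + s) = -6 + (T + s) = -6 + T + s)
o = -17 (o = 8 - (12 - 1*(-13)) = 8 - (12 + 13) = 8 - 1*25 = 8 - 25 = -17)
A = 13/23 (A = 13*(1/23) = 13/23 ≈ 0.56522)
Q(z) = 13/23
t(7, f(-5))*Q(o) = (-6 + (-5 - 5) + 7)*(13/23) = (-6 - 10 + 7)*(13/23) = -9*13/23 = -117/23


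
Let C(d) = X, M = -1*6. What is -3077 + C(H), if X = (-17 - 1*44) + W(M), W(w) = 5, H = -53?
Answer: -3133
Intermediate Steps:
M = -6
X = -56 (X = (-17 - 1*44) + 5 = (-17 - 44) + 5 = -61 + 5 = -56)
C(d) = -56
-3077 + C(H) = -3077 - 56 = -3133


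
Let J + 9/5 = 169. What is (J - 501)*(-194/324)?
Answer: 161893/810 ≈ 199.87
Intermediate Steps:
J = 836/5 (J = -9/5 + 169 = 836/5 ≈ 167.20)
(J - 501)*(-194/324) = (836/5 - 501)*(-194/324) = -(-323786)/(5*324) = -1669/5*(-97/162) = 161893/810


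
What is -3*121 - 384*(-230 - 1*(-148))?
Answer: 31125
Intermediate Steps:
-3*121 - 384*(-230 - 1*(-148)) = -363 - 384*(-230 + 148) = -363 - 384*(-82) = -363 + 31488 = 31125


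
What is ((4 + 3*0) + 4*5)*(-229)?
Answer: -5496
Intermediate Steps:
((4 + 3*0) + 4*5)*(-229) = ((4 + 0) + 20)*(-229) = (4 + 20)*(-229) = 24*(-229) = -5496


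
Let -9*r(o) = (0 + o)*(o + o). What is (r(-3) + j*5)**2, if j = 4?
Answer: 324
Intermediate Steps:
r(o) = -2*o**2/9 (r(o) = -(0 + o)*(o + o)/9 = -o*2*o/9 = -2*o**2/9)
(r(-3) + j*5)**2 = (-2/9*(-3)**2 + 4*5)**2 = (-2/9*9 + 20)**2 = (-2 + 20)**2 = 18**2 = 324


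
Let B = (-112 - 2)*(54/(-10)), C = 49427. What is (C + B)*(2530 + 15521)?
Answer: 4516594863/5 ≈ 9.0332e+8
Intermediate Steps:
B = 3078/5 (B = -6156*(-1)/10 = -114*(-27/5) = 3078/5 ≈ 615.60)
(C + B)*(2530 + 15521) = (49427 + 3078/5)*(2530 + 15521) = (250213/5)*18051 = 4516594863/5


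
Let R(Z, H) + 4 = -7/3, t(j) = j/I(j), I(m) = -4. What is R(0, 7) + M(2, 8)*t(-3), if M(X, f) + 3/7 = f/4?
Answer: -433/84 ≈ -5.1548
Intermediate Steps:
M(X, f) = -3/7 + f/4
t(j) = -j/4 (t(j) = j/(-4) = j*(-¼) = -j/4)
R(Z, H) = -19/3 (R(Z, H) = -4 - 7/3 = -19/3)
R(0, 7) + M(2, 8)*t(-3) = -19/3 + (-3/7 + (¼)*8)*(-¼*(-3)) = -19/3 + (-3/7 + 2)*(¾) = -19/3 + (11/7)*(¾) = -19/3 + 33/28 = -433/84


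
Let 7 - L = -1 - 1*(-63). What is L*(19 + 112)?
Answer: -7205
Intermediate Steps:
L = -55 (L = 7 - (-1 - 1*(-63)) = 7 - (-1 + 63) = 7 - 1*62 = 7 - 62 = -55)
L*(19 + 112) = -55*(19 + 112) = -55*131 = -7205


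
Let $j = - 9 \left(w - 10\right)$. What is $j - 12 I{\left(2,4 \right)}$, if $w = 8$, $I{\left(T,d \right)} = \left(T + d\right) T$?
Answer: $-126$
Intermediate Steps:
$I{\left(T,d \right)} = T \left(T + d\right)$
$j = 18$ ($j = - 9 \left(8 - 10\right) = \left(-9\right) \left(-2\right) = 18$)
$j - 12 I{\left(2,4 \right)} = 18 - 12 \cdot 2 \left(2 + 4\right) = 18 - 12 \cdot 2 \cdot 6 = 18 - 144 = -126$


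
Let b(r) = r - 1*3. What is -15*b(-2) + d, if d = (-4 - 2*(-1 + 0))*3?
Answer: 69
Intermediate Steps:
b(r) = -3 + r (b(r) = r - 3 = -3 + r)
d = -6 (d = (-4 - 2*(-1))*3 = (-4 + 2)*3 = -2*3 = -6)
-15*b(-2) + d = -15*(-3 - 2) - 6 = -15*(-5) - 6 = 75 - 6 = 69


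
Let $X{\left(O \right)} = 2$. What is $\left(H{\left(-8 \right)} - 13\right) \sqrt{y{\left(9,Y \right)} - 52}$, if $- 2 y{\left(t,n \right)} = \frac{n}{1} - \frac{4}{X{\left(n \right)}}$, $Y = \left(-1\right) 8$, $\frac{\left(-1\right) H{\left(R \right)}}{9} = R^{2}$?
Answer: $- 589 i \sqrt{47} \approx - 4038.0 i$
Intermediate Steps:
$H{\left(R \right)} = - 9 R^{2}$
$Y = -8$
$y{\left(t,n \right)} = 1 - \frac{n}{2}$ ($y{\left(t,n \right)} = - \frac{\frac{n}{1} - \frac{4}{2}}{2} = - \frac{n 1 - 2}{2} = - \frac{n - 2}{2} = - \frac{-2 + n}{2} = 1 - \frac{n}{2}$)
$\left(H{\left(-8 \right)} - 13\right) \sqrt{y{\left(9,Y \right)} - 52} = \left(- 9 \left(-8\right)^{2} - 13\right) \sqrt{\left(1 - -4\right) - 52} = \left(\left(-9\right) 64 - 13\right) \sqrt{\left(1 + 4\right) - 52} = \left(-576 - 13\right) \sqrt{5 - 52} = - 589 \sqrt{-47} = - 589 i \sqrt{47}$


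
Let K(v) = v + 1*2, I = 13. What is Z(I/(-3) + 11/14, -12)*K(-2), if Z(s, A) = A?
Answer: 0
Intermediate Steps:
K(v) = 2 + v (K(v) = v + 2 = 2 + v)
Z(I/(-3) + 11/14, -12)*K(-2) = -12*(2 - 2) = -12*0 = 0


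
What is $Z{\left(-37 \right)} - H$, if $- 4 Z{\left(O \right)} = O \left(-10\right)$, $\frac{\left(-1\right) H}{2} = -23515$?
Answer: $- \frac{94245}{2} \approx -47123.0$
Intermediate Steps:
$H = 47030$ ($H = \left(-2\right) \left(-23515\right) = 47030$)
$Z{\left(O \right)} = \frac{5 O}{2}$ ($Z{\left(O \right)} = - \frac{O \left(-10\right)}{4} = - \frac{\left(-10\right) O}{4} = \frac{5 O}{2}$)
$Z{\left(-37 \right)} - H = \frac{5}{2} \left(-37\right) - 47030 = - \frac{185}{2} - 47030 = - \frac{94245}{2}$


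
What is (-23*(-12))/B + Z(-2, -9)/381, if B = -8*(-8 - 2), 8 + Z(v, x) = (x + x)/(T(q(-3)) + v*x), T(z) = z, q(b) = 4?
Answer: 287239/83820 ≈ 3.4269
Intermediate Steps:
Z(v, x) = -8 + 2*x/(4 + v*x) (Z(v, x) = -8 + (x + x)/(4 + v*x) = -8 + (2*x)/(4 + v*x) = -8 + 2*x/(4 + v*x))
B = 80 (B = -8*(-10) = 80)
(-23*(-12))/B + Z(-2, -9)/381 = -23*(-12)/80 + (2*(-16 - 9 - 4*(-2)*(-9))/(4 - 2*(-9)))/381 = 276*(1/80) + (2*(-16 - 9 - 72)/(4 + 18))*(1/381) = 69/20 + (2*(-97)/22)*(1/381) = 69/20 + (2*(1/22)*(-97))*(1/381) = 69/20 - 97/11*1/381 = 69/20 - 97/4191 = 287239/83820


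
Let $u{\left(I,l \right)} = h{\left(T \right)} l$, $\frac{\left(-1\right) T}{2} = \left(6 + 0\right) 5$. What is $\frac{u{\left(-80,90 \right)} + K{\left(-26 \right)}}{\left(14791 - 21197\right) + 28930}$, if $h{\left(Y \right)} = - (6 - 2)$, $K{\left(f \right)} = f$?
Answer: $- \frac{193}{11262} \approx -0.017137$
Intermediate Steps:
$T = -60$ ($T = - 2 \left(6 + 0\right) 5 = - 2 \cdot 6 \cdot 5 = \left(-2\right) 30 = -60$)
$h{\left(Y \right)} = -4$ ($h{\left(Y \right)} = \left(-1\right) 4 = -4$)
$u{\left(I,l \right)} = - 4 l$
$\frac{u{\left(-80,90 \right)} + K{\left(-26 \right)}}{\left(14791 - 21197\right) + 28930} = \frac{\left(-4\right) 90 - 26}{\left(14791 - 21197\right) + 28930} = \frac{-360 - 26}{-6406 + 28930} = - \frac{386}{22524} = \left(-386\right) \frac{1}{22524} = - \frac{193}{11262}$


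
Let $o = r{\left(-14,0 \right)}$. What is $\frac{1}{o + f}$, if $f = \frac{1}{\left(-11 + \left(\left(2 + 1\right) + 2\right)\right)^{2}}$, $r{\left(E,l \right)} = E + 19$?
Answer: $\frac{36}{181} \approx 0.19889$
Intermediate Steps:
$r{\left(E,l \right)} = 19 + E$
$o = 5$ ($o = 19 - 14 = 5$)
$f = \frac{1}{36}$ ($f = \frac{1}{\left(-11 + \left(3 + 2\right)\right)^{2}} = \frac{1}{\left(-11 + 5\right)^{2}} = \frac{1}{\left(-6\right)^{2}} = \frac{1}{36} \approx 0.027778$)
$\frac{1}{o + f} = \frac{1}{5 + \frac{1}{36}} = \frac{1}{\frac{181}{36}} = \frac{36}{181}$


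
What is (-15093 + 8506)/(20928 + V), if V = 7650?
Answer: -6587/28578 ≈ -0.23049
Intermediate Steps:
(-15093 + 8506)/(20928 + V) = (-15093 + 8506)/(20928 + 7650) = -6587/28578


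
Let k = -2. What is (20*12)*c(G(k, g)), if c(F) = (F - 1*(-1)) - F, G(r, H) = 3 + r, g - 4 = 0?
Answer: 240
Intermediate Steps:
g = 4 (g = 4 + 0 = 4)
c(F) = 1 (c(F) = (F + 1) - F = (1 + F) - F = 1)
(20*12)*c(G(k, g)) = (20*12)*1 = 240*1 = 240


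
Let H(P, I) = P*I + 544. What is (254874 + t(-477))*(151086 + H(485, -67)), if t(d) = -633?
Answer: 30289001535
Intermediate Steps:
H(P, I) = 544 + I*P (H(P, I) = I*P + 544 = 544 + I*P)
(254874 + t(-477))*(151086 + H(485, -67)) = (254874 - 633)*(151086 + (544 - 67*485)) = 254241*(151086 + (544 - 32495)) = 254241*(151086 - 31951) = 254241*119135 = 30289001535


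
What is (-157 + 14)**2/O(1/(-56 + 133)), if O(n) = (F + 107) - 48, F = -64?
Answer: -20449/5 ≈ -4089.8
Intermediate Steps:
O(n) = -5 (O(n) = (-64 + 107) - 48 = 43 - 48 = -5)
(-157 + 14)**2/O(1/(-56 + 133)) = (-157 + 14)**2/(-5) = (-143)**2*(-1/5) = 20449*(-1/5) = -20449/5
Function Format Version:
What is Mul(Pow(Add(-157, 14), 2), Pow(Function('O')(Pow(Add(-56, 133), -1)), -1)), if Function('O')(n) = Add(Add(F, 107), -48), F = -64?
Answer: Rational(-20449, 5) ≈ -4089.8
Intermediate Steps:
Function('O')(n) = -5 (Function('O')(n) = Add(Add(-64, 107), -48) = Add(43, -48) = -5)
Mul(Pow(Add(-157, 14), 2), Pow(Function('O')(Pow(Add(-56, 133), -1)), -1)) = Mul(Pow(Add(-157, 14), 2), Pow(-5, -1)) = Mul(Pow(-143, 2), Rational(-1, 5)) = Mul(20449, Rational(-1, 5)) = Rational(-20449, 5)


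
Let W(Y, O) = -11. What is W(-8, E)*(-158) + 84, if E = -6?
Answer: 1822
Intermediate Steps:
W(-8, E)*(-158) + 84 = -11*(-158) + 84 = 1738 + 84 = 1822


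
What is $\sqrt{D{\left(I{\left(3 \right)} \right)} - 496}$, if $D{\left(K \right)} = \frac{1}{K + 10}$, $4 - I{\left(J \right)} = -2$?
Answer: $\frac{23 i \sqrt{15}}{4} \approx 22.27 i$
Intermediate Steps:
$I{\left(J \right)} = 6$ ($I{\left(J \right)} = 4 - -2 = 4 + 2 = 6$)
$D{\left(K \right)} = \frac{1}{10 + K}$
$\sqrt{D{\left(I{\left(3 \right)} \right)} - 496} = \sqrt{\frac{1}{10 + 6} - 496} = \sqrt{\frac{1}{16} - 496} = \sqrt{- \frac{7935}{16}} = \frac{23 i \sqrt{15}}{4}$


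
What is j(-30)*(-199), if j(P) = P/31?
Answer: 5970/31 ≈ 192.58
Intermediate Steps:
j(P) = P/31 (j(P) = P*(1/31) = P/31)
j(-30)*(-199) = ((1/31)*(-30))*(-199) = -30/31*(-199) = 5970/31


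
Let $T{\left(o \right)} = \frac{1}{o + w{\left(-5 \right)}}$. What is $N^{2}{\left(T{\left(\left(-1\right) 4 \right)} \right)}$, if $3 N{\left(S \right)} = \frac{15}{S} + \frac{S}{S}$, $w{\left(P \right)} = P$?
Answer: $\frac{17956}{9} \approx 1995.1$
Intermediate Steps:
$T{\left(o \right)} = \frac{1}{-5 + o}$ ($T{\left(o \right)} = \frac{1}{o - 5} = \frac{1}{-5 + o}$)
$N{\left(S \right)} = \frac{1}{3} + \frac{5}{S}$ ($N{\left(S \right)} = \frac{\frac{15}{S} + \frac{S}{S}}{3} = \frac{\frac{15}{S} + 1}{3} = \frac{1 + \frac{15}{S}}{3} = \frac{1}{3} + \frac{5}{S}$)
$N^{2}{\left(T{\left(\left(-1\right) 4 \right)} \right)} = \left(\frac{15 + \frac{1}{-5 - 4}}{3 \frac{1}{-5 - 4}}\right)^{2} = \left(\frac{15 + \frac{1}{-9}}{3 \frac{1}{-9}}\right)^{2} = \left(\frac{15 - \frac{1}{9}}{3 \left(- \frac{1}{9}\right)}\right)^{2} = \left(\frac{1}{3} \left(-9\right) \frac{134}{9}\right)^{2} = \left(- \frac{134}{3}\right)^{2} = \frac{17956}{9}$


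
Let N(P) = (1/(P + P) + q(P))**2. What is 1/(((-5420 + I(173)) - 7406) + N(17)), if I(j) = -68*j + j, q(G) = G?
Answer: -1156/27890811 ≈ -4.1447e-5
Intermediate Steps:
I(j) = -67*j
N(P) = (P + 1/(2*P))**2 (N(P) = (1/(P + P) + P)**2 = (1/(2*P) + P)**2 = (P + 1/(2*P))**2)
1/(((-5420 + I(173)) - 7406) + N(17)) = 1/(((-5420 - 67*173) - 7406) + (1/4)*(1 + 2*17**2)**2/17**2) = 1/(((-5420 - 11591) - 7406) + (1/4)*(1/289)*(1 + 2*289)**2) = 1/((-17011 - 7406) + (1/4)*(1/289)*(1 + 578)**2) = 1/(-24417 + (1/4)*(1/289)*579**2) = 1/(-24417 + (1/4)*(1/289)*335241) = 1/(-24417 + 335241/1156) = 1/(-27890811/1156) = -1156/27890811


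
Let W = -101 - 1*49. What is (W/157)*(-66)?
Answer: 9900/157 ≈ 63.057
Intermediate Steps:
W = -150 (W = -101 - 49 = -150)
(W/157)*(-66) = (-150/157)*(-66) = ((1/157)*(-150))*(-66) = -150/157*(-66) = 9900/157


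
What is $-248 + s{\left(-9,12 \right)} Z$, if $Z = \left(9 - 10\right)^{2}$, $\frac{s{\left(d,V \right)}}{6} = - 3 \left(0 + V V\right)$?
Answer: $-2840$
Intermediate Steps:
$s{\left(d,V \right)} = - 18 V^{2}$ ($s{\left(d,V \right)} = 6 \left(- 3 \left(0 + V V\right)\right) = 6 \left(- 3 \left(0 + V^{2}\right)\right) = 6 \left(- 3 V^{2}\right) = - 18 V^{2}$)
$Z = 1$ ($Z = \left(-1\right)^{2} = 1$)
$-248 + s{\left(-9,12 \right)} Z = -248 + - 18 \cdot 12^{2} \cdot 1 = -248 + \left(-18\right) 144 \cdot 1 = -248 - 2592 = -2840$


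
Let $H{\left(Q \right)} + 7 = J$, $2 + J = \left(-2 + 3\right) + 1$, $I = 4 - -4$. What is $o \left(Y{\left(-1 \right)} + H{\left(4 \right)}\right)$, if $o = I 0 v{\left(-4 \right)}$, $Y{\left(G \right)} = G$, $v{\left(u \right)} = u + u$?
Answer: $0$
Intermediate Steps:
$v{\left(u \right)} = 2 u$
$I = 8$ ($I = 4 + 4 = 8$)
$o = 0$ ($o = 8 \cdot 0 \cdot 2 \left(-4\right) = 0 \left(-8\right) = 0$)
$J = 0$ ($J = -2 + \left(\left(-2 + 3\right) + 1\right) = -2 + \left(1 + 1\right) = -2 + 2 = 0$)
$H{\left(Q \right)} = -7$ ($H{\left(Q \right)} = -7 + 0 = -7$)
$o \left(Y{\left(-1 \right)} + H{\left(4 \right)}\right) = 0 \left(-1 - 7\right) = 0 \left(-8\right) = 0$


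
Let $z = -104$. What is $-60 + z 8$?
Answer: $-892$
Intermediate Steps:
$-60 + z 8 = -60 - 832 = -892$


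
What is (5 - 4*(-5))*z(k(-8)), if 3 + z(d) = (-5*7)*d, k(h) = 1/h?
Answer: 275/8 ≈ 34.375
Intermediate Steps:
z(d) = -3 - 35*d (z(d) = -3 + (-5*7)*d = -3 - 35*d)
(5 - 4*(-5))*z(k(-8)) = (5 - 4*(-5))*(-3 - 35/(-8)) = (5 + 20)*(-3 - 35*(-1/8)) = 25*(-3 + 35/8) = 25*(11/8) = 275/8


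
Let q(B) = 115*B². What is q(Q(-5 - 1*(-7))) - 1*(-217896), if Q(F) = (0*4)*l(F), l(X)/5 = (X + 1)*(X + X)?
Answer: 217896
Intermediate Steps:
l(X) = 10*X*(1 + X) (l(X) = 5*((X + 1)*(X + X)) = 5*((1 + X)*(2*X)) = 5*(2*X*(1 + X)) = 10*X*(1 + X))
Q(F) = 0 (Q(F) = (0*4)*(10*F*(1 + F)) = 0*(10*F*(1 + F)) = 0)
q(Q(-5 - 1*(-7))) - 1*(-217896) = 115*0² - 1*(-217896) = 115*0 + 217896 = 0 + 217896 = 217896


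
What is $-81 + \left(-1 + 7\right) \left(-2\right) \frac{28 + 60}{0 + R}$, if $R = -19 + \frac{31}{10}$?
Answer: $- \frac{773}{53} \approx -14.585$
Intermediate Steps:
$R = - \frac{159}{10}$ ($R = -19 + 31 \cdot \frac{1}{10} = -19 + \frac{31}{10} = - \frac{159}{10} \approx -15.9$)
$-81 + \left(-1 + 7\right) \left(-2\right) \frac{28 + 60}{0 + R} = -81 + \left(-1 + 7\right) \left(-2\right) \frac{28 + 60}{0 - \frac{159}{10}} = -81 + 6 \left(-2\right) \frac{88}{- \frac{159}{10}} = -81 - 12 \cdot 88 \left(- \frac{10}{159}\right) = -81 - - \frac{3520}{53} = -81 + \frac{3520}{53} = - \frac{773}{53}$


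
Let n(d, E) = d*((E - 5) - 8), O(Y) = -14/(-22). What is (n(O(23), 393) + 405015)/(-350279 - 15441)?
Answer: -891565/804584 ≈ -1.1081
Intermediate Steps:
O(Y) = 7/11 (O(Y) = -14*(-1/22) = 7/11)
n(d, E) = d*(-13 + E) (n(d, E) = d*((-5 + E) - 8) = d*(-13 + E))
(n(O(23), 393) + 405015)/(-350279 - 15441) = (7*(-13 + 393)/11 + 405015)/(-350279 - 15441) = ((7/11)*380 + 405015)/(-365720) = (2660/11 + 405015)*(-1/365720) = (4457825/11)*(-1/365720) = -891565/804584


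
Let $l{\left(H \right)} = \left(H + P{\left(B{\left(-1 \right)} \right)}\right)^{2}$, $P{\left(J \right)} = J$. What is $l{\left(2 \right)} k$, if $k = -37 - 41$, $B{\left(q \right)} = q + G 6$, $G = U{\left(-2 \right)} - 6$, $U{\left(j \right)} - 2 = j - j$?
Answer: $-41262$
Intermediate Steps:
$U{\left(j \right)} = 2$ ($U{\left(j \right)} = 2 + \left(j - j\right) = 2 + 0 = 2$)
$G = -4$ ($G = 2 - 6 = -4$)
$B{\left(q \right)} = -24 + q$ ($B{\left(q \right)} = q - 24 = -24 + q$)
$k = -78$
$l{\left(H \right)} = \left(-25 + H\right)^{2}$ ($l{\left(H \right)} = \left(H - 25\right)^{2} = \left(-25 + H\right)^{2}$)
$l{\left(2 \right)} k = \left(-25 + 2\right)^{2} \left(-78\right) = \left(-23\right)^{2} \left(-78\right) = 529 \left(-78\right) = -41262$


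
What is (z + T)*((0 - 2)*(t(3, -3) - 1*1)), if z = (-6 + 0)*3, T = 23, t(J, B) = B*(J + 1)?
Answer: 130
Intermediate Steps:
t(J, B) = B*(1 + J)
z = -18 (z = -6*3 = -18)
(z + T)*((0 - 2)*(t(3, -3) - 1*1)) = (-18 + 23)*((0 - 2)*(-3*(1 + 3) - 1*1)) = 5*(-2*(-3*4 - 1)) = 5*(-2*(-12 - 1)) = 5*(-2*(-13)) = 5*26 = 130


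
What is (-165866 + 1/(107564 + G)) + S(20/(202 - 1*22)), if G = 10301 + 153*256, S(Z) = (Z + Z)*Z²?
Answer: -18987851221567/114477057 ≈ -1.6587e+5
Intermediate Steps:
S(Z) = 2*Z³ (S(Z) = (2*Z)*Z² = 2*Z³)
G = 49469 (G = 10301 + 39168 = 49469)
(-165866 + 1/(107564 + G)) + S(20/(202 - 1*22)) = (-165866 + 1/(107564 + 49469)) + 2*(20/(202 - 1*22))³ = (-165866 + 1/157033) + 2*(20/(202 - 22))³ = (-165866 + 1/157033) + 2*(20/180)³ = -26046435577/157033 + 2*(20*(1/180))³ = -26046435577/157033 + 2*(⅑)³ = -26046435577/157033 + 2*(1/729) = -26046435577/157033 + 2/729 = -18987851221567/114477057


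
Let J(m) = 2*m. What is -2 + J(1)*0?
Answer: -2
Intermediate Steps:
-2 + J(1)*0 = -2 + (2*1)*0 = -2 + 2*0 = -2 + 0 = -2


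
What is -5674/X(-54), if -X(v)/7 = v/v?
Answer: 5674/7 ≈ 810.57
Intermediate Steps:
X(v) = -7 (X(v) = -7*v/v = -7*1 = -7)
-5674/X(-54) = -5674/(-7) = -5674*(-⅐) = 5674/7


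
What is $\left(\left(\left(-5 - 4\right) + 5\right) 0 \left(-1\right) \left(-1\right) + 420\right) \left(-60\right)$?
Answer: $-25200$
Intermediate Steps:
$\left(\left(\left(-5 - 4\right) + 5\right) 0 \left(-1\right) \left(-1\right) + 420\right) \left(-60\right) = \left(\left(-9 + 5\right) 0 \left(-1\right) + 420\right) \left(-60\right) = \left(\left(-4\right) 0 \left(-1\right) + 420\right) \left(-60\right) = \left(0 \left(-1\right) + 420\right) \left(-60\right) = \left(0 + 420\right) \left(-60\right) = 420 \left(-60\right) = -25200$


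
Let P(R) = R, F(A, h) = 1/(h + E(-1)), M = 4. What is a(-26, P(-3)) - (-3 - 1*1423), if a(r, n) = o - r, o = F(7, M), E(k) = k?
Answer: 4357/3 ≈ 1452.3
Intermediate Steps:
F(A, h) = 1/(-1 + h) (F(A, h) = 1/(h - 1) = 1/(-1 + h))
o = ⅓ (o = 1/(-1 + 4) = 1/3 = ⅓ ≈ 0.33333)
a(r, n) = ⅓ - r
a(-26, P(-3)) - (-3 - 1*1423) = (⅓ - 1*(-26)) - (-3 - 1*1423) = (⅓ + 26) - (-3 - 1423) = 79/3 - 1*(-1426) = 79/3 + 1426 = 4357/3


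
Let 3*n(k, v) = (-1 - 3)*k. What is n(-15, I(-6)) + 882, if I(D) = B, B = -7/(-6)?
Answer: 902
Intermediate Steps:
B = 7/6 (B = -7*(-⅙) = 7/6 ≈ 1.1667)
I(D) = 7/6
n(k, v) = -4*k/3 (n(k, v) = ((-1 - 3)*k)/3 = (-4*k)/3 = -4*k/3)
n(-15, I(-6)) + 882 = -4/3*(-15) + 882 = 20 + 882 = 902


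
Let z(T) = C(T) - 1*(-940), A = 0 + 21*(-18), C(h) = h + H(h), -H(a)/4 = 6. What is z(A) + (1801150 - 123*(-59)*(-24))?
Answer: 1627520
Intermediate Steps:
H(a) = -24 (H(a) = -4*6 = -24)
C(h) = -24 + h (C(h) = h - 24 = -24 + h)
A = -378 (A = 0 - 378 = -378)
z(T) = 916 + T (z(T) = (-24 + T) - 1*(-940) = (-24 + T) + 940 = 916 + T)
z(A) + (1801150 - 123*(-59)*(-24)) = (916 - 378) + (1801150 - 123*(-59)*(-24)) = 538 + (1801150 + 7257*(-24)) = 538 + (1801150 - 174168) = 538 + 1626982 = 1627520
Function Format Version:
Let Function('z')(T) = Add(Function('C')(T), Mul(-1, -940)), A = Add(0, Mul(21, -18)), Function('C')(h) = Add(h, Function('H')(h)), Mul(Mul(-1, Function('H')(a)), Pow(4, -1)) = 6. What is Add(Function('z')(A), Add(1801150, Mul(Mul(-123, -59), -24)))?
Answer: 1627520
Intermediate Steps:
Function('H')(a) = -24 (Function('H')(a) = Mul(-4, 6) = -24)
Function('C')(h) = Add(-24, h) (Function('C')(h) = Add(h, -24) = Add(-24, h))
A = -378 (A = Add(0, -378) = -378)
Function('z')(T) = Add(916, T) (Function('z')(T) = Add(Add(-24, T), Mul(-1, -940)) = Add(Add(-24, T), 940) = Add(916, T))
Add(Function('z')(A), Add(1801150, Mul(Mul(-123, -59), -24))) = Add(Add(916, -378), Add(1801150, Mul(Mul(-123, -59), -24))) = Add(538, Add(1801150, Mul(7257, -24))) = Add(538, Add(1801150, -174168)) = Add(538, 1626982) = 1627520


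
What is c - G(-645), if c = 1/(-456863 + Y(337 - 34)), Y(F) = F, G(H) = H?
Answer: 294481199/456560 ≈ 645.00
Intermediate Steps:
c = -1/456560 (c = 1/(-456863 + (337 - 34)) = 1/(-456863 + 303) = 1/(-456560) = -1/456560 ≈ -2.1903e-6)
c - G(-645) = -1/456560 - 1*(-645) = -1/456560 + 645 = 294481199/456560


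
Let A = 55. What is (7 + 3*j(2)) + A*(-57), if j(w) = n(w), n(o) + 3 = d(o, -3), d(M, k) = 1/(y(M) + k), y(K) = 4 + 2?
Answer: -3136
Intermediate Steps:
y(K) = 6
d(M, k) = 1/(6 + k)
n(o) = -8/3 (n(o) = -3 + 1/(6 - 3) = -3 + 1/3 = -3 + ⅓ = -8/3)
j(w) = -8/3
(7 + 3*j(2)) + A*(-57) = (7 + 3*(-8/3)) + 55*(-57) = (7 - 8) - 3135 = -1 - 3135 = -3136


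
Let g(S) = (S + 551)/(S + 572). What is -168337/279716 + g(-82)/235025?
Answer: -1384709749389/2300908851500 ≈ -0.60181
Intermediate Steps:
g(S) = (551 + S)/(572 + S)
-168337/279716 + g(-82)/235025 = -168337/279716 + ((551 - 82)/(572 - 82))/235025 = -168337*1/279716 + (469/490)*(1/235025) = -168337/279716 + ((1/490)*469)*(1/235025) = -168337/279716 + (67/70)*(1/235025) = -168337/279716 + 67/16451750 = -1384709749389/2300908851500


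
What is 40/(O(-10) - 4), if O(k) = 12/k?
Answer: -100/13 ≈ -7.6923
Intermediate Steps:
40/(O(-10) - 4) = 40/(12/(-10) - 4) = 40/(12*(-1/10) - 4) = 40/(-6/5 - 4) = 40/(-26/5) = 40*(-5/26) = -100/13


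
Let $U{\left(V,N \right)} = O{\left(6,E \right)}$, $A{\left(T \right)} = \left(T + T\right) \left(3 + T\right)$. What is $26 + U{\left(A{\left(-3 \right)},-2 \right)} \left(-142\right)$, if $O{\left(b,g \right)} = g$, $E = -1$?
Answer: $168$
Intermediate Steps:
$A{\left(T \right)} = 2 T \left(3 + T\right)$
$U{\left(V,N \right)} = -1$
$26 + U{\left(A{\left(-3 \right)},-2 \right)} \left(-142\right) = 26 - -142 = 26 + 142 = 168$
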